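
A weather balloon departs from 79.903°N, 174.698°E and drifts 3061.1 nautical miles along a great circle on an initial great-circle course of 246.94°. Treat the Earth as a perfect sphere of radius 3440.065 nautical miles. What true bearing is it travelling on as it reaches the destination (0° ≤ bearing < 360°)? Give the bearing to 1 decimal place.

The arc subtends δ = 3061.1/3440.065 = 0.889838 rad at the centre.
Start latitude φ₁ = 1.394570 rad; initial bearing θ = 4.309916 rad.
sin φ₂ = sin φ₁ cos δ + cos φ₁ sin δ cos θ = (0.984512)(0.629538) + (0.175315)(0.776970)(-0.391695) = 0.566433
φ₂ = asin(0.566433) = 0.602172 rad = 34.502°.
For the longitude increment, Δλ = atan2( sin θ sin δ cos φ₁, cos δ − sin φ₁ sin φ₂ ) = atan2(-0.125330, 0.071877) = -60.166°.
Hence λ₂ = 174.698° + -60.166° = 114.532°.
The forward bearing on arrival equals the back-azimuth from the destination plus 180°.
Back-azimuth from P₂ (34.5°, 114.5°) to P₁ (79.9°, 174.7°), with Δλ' = λ₁ − λ₂ = 60.2°: atan2( sin Δλ' cos φ₁ , cos φ₂ sin φ₁ − sin φ₂ cos φ₁ cos Δλ' ) = 11.3°.
Final bearing = (11.3° + 180°) mod 360° = 191.3°.

final bearing 191.3°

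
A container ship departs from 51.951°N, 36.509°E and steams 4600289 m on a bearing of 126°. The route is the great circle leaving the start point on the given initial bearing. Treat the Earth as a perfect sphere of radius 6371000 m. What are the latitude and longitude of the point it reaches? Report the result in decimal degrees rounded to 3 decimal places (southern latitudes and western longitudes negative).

latitude 20.580°, longitude 71.340°

Angular distance δ = d/R = 4600289 / 6371000 = 0.722067 rad.
Converting: φ₁ = 0.906716 rad, θ = 2.199115 rad.
Destination latitude: φ₂ = arcsin( sin φ₁ cos δ + cos φ₁ sin δ cos θ ) = arcsin(0.351521) = 20.580°.
For the longitude increment, Δλ = atan2( sin θ sin δ cos φ₁, cos δ − sin φ₁ sin φ₂ ) = atan2(0.329560, 0.473624) = 34.831°.
λ₂ = 36.509° + 34.831° = 71.340°.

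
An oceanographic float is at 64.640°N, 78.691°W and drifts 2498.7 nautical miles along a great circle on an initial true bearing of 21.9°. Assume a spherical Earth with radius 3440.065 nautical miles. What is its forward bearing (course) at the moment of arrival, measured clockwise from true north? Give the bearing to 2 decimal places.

final bearing 152.20°

The arc subtends δ = 2498.7/3440.065 = 0.726353 rad at the centre.
With φ₁ = 64.640° = 1.128181 rad and θ = 21.9° = 0.382227 rad:
Destination latitude: φ₂ = arcsin( sin φ₁ cos δ + cos φ₁ sin δ cos θ ) = arcsin(0.939488) = 69.966°.
Then Δλ = atan2(0.106099, -0.101352) = 2.333318 rad, from sin θ sin δ cos φ₁ over cos δ − sin φ₁ sin φ₂.
λ₂ = λ₁ + Δλ = 54.998°.
The forward bearing on arrival equals the back-azimuth from the destination plus 180°.
Back-azimuth from P₂ (69.97°, 55.00°) to P₁ (64.64°, -78.69°), with Δλ' = λ₁ − λ₂ = -133.69°: atan2( sin Δλ' cos φ₁ , cos φ₂ sin φ₁ − sin φ₂ cos φ₁ cos Δλ' ) = 332.20°.
Final bearing = (332.20° + 180°) mod 360° = 152.20°.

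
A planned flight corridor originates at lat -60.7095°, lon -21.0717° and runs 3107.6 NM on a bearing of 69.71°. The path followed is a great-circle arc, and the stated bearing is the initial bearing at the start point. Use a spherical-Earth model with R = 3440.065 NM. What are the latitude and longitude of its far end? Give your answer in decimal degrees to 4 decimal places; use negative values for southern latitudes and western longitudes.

Angular distance δ = d/R = 3107.6 / 3440.065 = 0.903355 rad.
Start latitude φ₁ = -1.059581 rad; initial bearing θ = 1.216669 rad.
sin φ₂ = sin φ₁ cos δ + cos φ₁ sin δ cos θ = (-0.872150)(0.618978) + (0.489238)(0.785408)(0.346772) = -0.406595
φ₂ = asin(-0.406595) = -0.418724 rad = -23.9911°.
Then Δλ = atan2(0.360408, 0.264367) = 0.937926 rad, from sin θ sin δ cos φ₁ over cos δ − sin φ₁ sin φ₂.
λ₂ = λ₁ + Δλ = 32.6675°.

latitude -23.9911°, longitude 32.6675°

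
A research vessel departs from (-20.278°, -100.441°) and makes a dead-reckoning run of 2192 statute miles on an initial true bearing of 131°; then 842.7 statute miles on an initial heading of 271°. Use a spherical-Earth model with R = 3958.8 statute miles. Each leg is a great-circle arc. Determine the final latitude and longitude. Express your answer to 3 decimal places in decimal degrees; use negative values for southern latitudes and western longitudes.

latitude -36.980°, longitude -85.443°

Apply the spherical direct solution leg by leg, carrying full precision between legs.
Leg 1: from (-20.278°, -100.441°), δ = 2192/3958.8 = 0.553703 rad, θ = 131° → φ = -38.199°, λ = -70.110°.
Leg 2: from (-38.199°, -70.110°), δ = 842.7/3958.8 = 0.212868 rad, θ = 271° → φ = -36.980°, λ = -85.443°.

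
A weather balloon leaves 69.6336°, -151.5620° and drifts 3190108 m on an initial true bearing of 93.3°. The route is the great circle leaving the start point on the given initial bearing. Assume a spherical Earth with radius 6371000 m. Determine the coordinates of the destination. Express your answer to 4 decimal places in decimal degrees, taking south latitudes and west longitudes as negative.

latitude 54.3683°, longitude -96.2091°

δ = 3190108/6371000 = 0.500723 rad (28.6893°).
With φ₁ = 69.6336° = 1.215336 rad and θ = 93.3° = 1.628392 rad:
Applying the spherical law of cosines for sides, sin φ₂ = sin φ₁ cos δ + cos φ₁ sin δ cos θ = 0.812779, so φ₂ = 54.3683°.
For the longitude increment, Δλ = atan2( sin θ sin δ cos φ₁, cos δ − sin φ₁ sin φ₂ ) = atan2(0.166795, 0.115266) = 55.3529°.
λ₂ = -151.5620° + 55.3529° = -96.2091°.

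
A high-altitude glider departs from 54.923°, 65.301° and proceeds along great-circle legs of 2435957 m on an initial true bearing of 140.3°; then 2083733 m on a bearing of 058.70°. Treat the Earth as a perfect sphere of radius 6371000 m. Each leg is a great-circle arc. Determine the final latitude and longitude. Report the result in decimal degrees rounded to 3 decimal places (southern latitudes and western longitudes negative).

Apply the spherical direct solution leg by leg, carrying full precision between legs.
Leg 1: from (54.923°, 65.301°), δ = 2435957/6371000 = 0.382351 rad, θ = 140.3° → φ = 36.464°, λ = 82.539°.
Leg 2: from (36.464°, 82.539°), δ = 2083733/6371000 = 0.327065 rad, θ = 58.7° → φ = 44.190°, λ = 105.049°.

latitude 44.190°, longitude 105.049°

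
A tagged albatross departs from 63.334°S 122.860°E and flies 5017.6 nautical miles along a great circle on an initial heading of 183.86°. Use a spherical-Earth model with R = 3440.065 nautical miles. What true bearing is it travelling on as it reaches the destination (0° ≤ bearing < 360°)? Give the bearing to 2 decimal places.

final bearing 357.93°

Central angle δ = d/R = 1.458577 rad.
Converting: φ₁ = -1.105387 rad, θ = 3.208962 rad.
sin φ₂ = sin φ₁ cos δ + cos φ₁ sin δ cos θ = (-0.893638)(0.111984) + (0.448789)(0.993710)(-0.997732) = -0.545027
φ₂ = asin(-0.545027) = -0.576422 rad = -33.027°.
For the longitude increment, Δλ = atan2( sin θ sin δ cos φ₁, cos δ − sin φ₁ sin φ₂ ) = atan2(-0.030022, -0.375073) = -175.424°.
λ₂ = 122.860° + -175.424° = -52.564°.
The forward bearing on arrival equals the back-azimuth from the destination plus 180°.
Back-azimuth from P₂ (-33.03°, -52.56°) to P₁ (-63.33°, 122.86°), with Δλ' = λ₁ − λ₂ = 175.42°: atan2( sin Δλ' cos φ₁ , cos φ₂ sin φ₁ − sin φ₂ cos φ₁ cos Δλ' ) = 177.93°.
Final bearing = (177.93° + 180°) mod 360° = 357.93°.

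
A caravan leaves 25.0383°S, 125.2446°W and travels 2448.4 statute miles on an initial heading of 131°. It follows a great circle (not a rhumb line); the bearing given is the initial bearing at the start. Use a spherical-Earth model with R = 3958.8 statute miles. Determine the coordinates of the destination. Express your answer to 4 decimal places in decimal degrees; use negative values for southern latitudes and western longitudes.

latitude -43.5873°, longitude -88.0797°

The arc subtends δ = 2448.4/3958.8 = 0.618470 rad at the centre.
With φ₁ = -25.0383° = -0.437001 rad and θ = 131° = 2.286381 rad:
sin φ₂ = sin φ₁ cos δ + cos φ₁ sin δ cos θ = (-0.423224)(0.814766) + (0.906025)(0.579789)(-0.656059) = -0.689459
φ₂ = asin(-0.689459) = -0.760742 rad = -43.5873°.
For the longitude increment, Δλ = atan2( sin θ sin δ cos φ₁, cos δ − sin φ₁ sin φ₂ ) = atan2(0.396452, 0.522971) = 37.1649°.
Hence λ₂ = -125.2446° + 37.1649° = -88.0797°.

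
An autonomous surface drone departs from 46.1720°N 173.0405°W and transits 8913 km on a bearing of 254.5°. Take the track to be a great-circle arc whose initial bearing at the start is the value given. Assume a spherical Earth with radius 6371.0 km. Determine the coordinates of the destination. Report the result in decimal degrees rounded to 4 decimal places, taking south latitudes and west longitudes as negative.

latitude -3.3827°, longitude 114.9512°

δ = 8913/6371 = 1.398995 rad (80.1565°).
Start latitude φ₁ = 0.805853 rad; initial bearing θ = 4.441863 rad.
Applying the spherical law of cosines for sides, sin φ₂ = sin φ₁ cos δ + cos φ₁ sin δ cos θ = -0.059005, so φ₂ = -3.3827°.
Then Δλ = atan2(-0.657486, 0.213524) = -1.256783 rad, from sin θ sin δ cos φ₁ over cos δ − sin φ₁ sin φ₂.
λ₂ = -173.0405° + -72.0083° = -245.0488°, normalized to (−180°, 180°] → 114.9512°.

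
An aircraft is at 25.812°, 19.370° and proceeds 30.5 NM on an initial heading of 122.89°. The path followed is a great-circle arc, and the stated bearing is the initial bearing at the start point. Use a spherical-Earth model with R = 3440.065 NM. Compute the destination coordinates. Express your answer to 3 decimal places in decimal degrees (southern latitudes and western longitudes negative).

latitude 25.535°, longitude 19.843°

Angular distance δ = d/R = 30.5 / 3440.065 = 0.008866 rad.
Converting: φ₁ = 0.450504 rad, θ = 2.144835 rad.
Destination latitude: φ₂ = arcsin( sin φ₁ cos δ + cos φ₁ sin δ cos θ ) = arcsin(0.431068) = 25.535°.
Then Δλ = atan2(0.006702, 0.812265) = 0.008251 rad, from sin θ sin δ cos φ₁ over cos δ − sin φ₁ sin φ₂.
Hence λ₂ = 19.370° + 0.473° = 19.843°.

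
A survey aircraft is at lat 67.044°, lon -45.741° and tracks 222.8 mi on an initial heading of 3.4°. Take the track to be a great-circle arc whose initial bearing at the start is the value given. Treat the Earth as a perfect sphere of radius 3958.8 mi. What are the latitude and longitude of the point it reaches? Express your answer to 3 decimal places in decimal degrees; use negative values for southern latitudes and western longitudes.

Central angle δ = d/R = 0.056280 rad.
Start latitude φ₁ = 1.170139 rad; initial bearing θ = 0.059341 rad.
Applying the spherical law of cosines for sides, sin φ₂ = sin φ₁ cos δ + cos φ₁ sin δ cos θ = 0.941247, so φ₂ = 70.262°.
For the longitude increment, Δλ = atan2( sin θ sin δ cos φ₁, cos δ − sin φ₁ sin φ₂ ) = atan2(0.001301, 0.131712) = 0.566°.
λ₂ = λ₁ + Δλ = -45.175°.

latitude 70.262°, longitude -45.175°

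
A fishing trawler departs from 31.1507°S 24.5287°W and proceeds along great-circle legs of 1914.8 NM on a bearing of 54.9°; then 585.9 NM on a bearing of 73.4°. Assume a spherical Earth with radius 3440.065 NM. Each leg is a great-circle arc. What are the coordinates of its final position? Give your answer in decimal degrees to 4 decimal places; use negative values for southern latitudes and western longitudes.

Apply the spherical direct solution leg by leg, carrying full precision between legs.
Leg 1: from (-31.1507°, -24.5287°), δ = 1914.8/3440.065 = 0.556617 rad, θ = 54.9° → φ = -10.3244°, λ = 1.5341°.
Leg 2: from (-10.3244°, 1.5341°), δ = 585.9/3440.065 = 0.170317 rad, θ = 73.4° → φ = -7.4112°, λ = 10.9616°.

latitude -7.4112°, longitude 10.9616°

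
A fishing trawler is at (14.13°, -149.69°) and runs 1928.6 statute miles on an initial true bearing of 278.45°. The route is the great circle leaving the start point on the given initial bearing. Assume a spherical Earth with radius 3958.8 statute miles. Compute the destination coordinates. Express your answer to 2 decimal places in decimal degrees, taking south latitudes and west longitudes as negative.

latitude 16.41°, longitude -178.55°

Angular distance δ = d/R = 1928.6 / 3958.8 = 0.487168 rad.
Converting: φ₁ = 0.246615 rad, θ = 4.859869 rad.
Applying the spherical law of cosines for sides, sin φ₂ = sin φ₁ cos δ + cos φ₁ sin δ cos θ = 0.282430, so φ₂ = 16.41°.
Then Δλ = atan2(-0.449034, 0.814715) = -0.503729 rad, from sin θ sin δ cos φ₁ over cos δ − sin φ₁ sin φ₂.
λ₂ = -149.69° + -28.86° = -178.55°.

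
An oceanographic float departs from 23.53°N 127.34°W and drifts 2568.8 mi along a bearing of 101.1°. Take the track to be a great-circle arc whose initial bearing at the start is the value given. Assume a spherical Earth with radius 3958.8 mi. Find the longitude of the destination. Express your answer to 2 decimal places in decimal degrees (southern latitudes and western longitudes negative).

longitude -89.99°

Central angle δ = d/R = 0.648884 rad.
With φ₁ = 23.53° = 0.410676 rad and θ = 101.1° = 1.764528 rad:
Applying the spherical law of cosines for sides, sin φ₂ = sin φ₁ cos δ + cos φ₁ sin δ cos θ = 0.211423, so φ₂ = 12.21°.
For the longitude increment, Δλ = atan2( sin θ sin δ cos φ₁, cos δ − sin φ₁ sin φ₂ ) = atan2(0.543686, 0.712353) = 37.35°.
λ₂ = -127.34° + 37.35° = -89.99°.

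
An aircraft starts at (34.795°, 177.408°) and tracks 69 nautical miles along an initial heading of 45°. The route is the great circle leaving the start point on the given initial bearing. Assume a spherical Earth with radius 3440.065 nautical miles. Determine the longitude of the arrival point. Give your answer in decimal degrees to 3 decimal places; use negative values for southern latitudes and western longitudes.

Central angle δ = d/R = 0.020058 rad.
Converting: φ₁ = 0.607287 rad, θ = 0.785398 rad.
sin φ₂ = sin φ₁ cos δ + cos φ₁ sin δ cos θ = (0.570642)(0.999799) + (0.821199)(0.020056)(0.707107) = 0.582173
φ₂ = asin(0.582173) = 0.621399 rad = 35.604°.
Δλ = atan2( sin θ sin δ cos φ₁ , cos δ − sin φ₁ sin φ₂ ) = atan2(0.011646, 0.667586) = 0.017444 rad = 0.999°.
λ₂ = 177.408° + 0.999° = 178.407°.

longitude 178.407°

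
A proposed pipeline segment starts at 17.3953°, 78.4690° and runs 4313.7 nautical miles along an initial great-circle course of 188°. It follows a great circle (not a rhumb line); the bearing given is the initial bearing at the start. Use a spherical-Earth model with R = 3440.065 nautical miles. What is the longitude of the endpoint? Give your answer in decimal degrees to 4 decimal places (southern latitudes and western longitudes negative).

longitude 65.5952°

The arc subtends δ = 4313.7/3440.065 = 1.253959 rad at the centre.
Start latitude φ₁ = 0.303605 rad; initial bearing θ = 3.281219 rad.
sin φ₂ = sin φ₁ cos δ + cos φ₁ sin δ cos θ = (0.298963)(0.311563) + (0.954265)(0.950225)(-0.990268) = -0.804797
φ₂ = asin(-0.804797) = -0.935333 rad = -53.5906°.
Δλ = atan2( sin θ sin δ cos φ₁ , cos δ − sin φ₁ sin φ₂ ) = atan2(-0.126198, 0.552167) = -0.224690 rad = -12.8738°.
λ₂ = λ₁ + Δλ = 65.5952°.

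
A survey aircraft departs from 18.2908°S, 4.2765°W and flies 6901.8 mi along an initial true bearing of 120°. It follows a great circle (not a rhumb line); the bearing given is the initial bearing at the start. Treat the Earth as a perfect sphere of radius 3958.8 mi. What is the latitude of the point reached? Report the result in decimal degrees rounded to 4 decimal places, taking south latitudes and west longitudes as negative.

Central angle δ = d/R = 1.743407 rad.
Converting: φ₁ = -0.319235 rad, θ = 2.094395 rad.
sin φ₂ = sin φ₁ cos δ + cos φ₁ sin δ cos θ = (-0.313840)(-0.171755) + (0.949476)(0.985140)(-0.500000) = -0.413780
φ₂ = asin(-0.413780) = -0.426602 rad = -24.4425°.
Δλ = atan2( sin θ sin δ cos φ₁ , cos δ − sin φ₁ sin φ₂ ) = atan2(0.810051, -0.301616) = 1.927234 rad = 110.4224°.
Hence λ₂ = -4.2765° + 110.4224° = 106.1459°.

latitude -24.4425°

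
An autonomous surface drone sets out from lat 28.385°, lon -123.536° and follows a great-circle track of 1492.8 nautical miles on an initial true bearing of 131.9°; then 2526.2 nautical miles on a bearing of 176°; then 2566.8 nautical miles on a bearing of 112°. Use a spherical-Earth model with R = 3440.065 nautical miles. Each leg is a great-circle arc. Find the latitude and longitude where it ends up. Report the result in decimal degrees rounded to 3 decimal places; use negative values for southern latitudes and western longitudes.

latitude -36.811°, longitude -50.007°

Apply the spherical direct solution leg by leg, carrying full precision between legs.
Leg 1: from (28.385°, -123.536°), δ = 1492.8/3440.065 = 0.433945 rad, θ = 131.9° → φ = 10.620°, λ = -104.970°.
Leg 2: from (10.620°, -104.970°), δ = 2526.2/3440.065 = 0.734347 rad, θ = 176° → φ = -31.347°, λ = -101.832°.
Leg 3: from (-31.347°, -101.832°), δ = 2566.8/3440.065 = 0.746149 rad, θ = 112° → φ = -36.811°, λ = -50.007°.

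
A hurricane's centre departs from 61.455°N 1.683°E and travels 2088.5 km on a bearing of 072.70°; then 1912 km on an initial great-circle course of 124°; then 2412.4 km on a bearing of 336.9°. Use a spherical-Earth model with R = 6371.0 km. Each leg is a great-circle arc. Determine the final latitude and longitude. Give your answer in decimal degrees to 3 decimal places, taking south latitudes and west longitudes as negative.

Apply the spherical direct solution leg by leg, carrying full precision between legs.
Leg 1: from (61.455°, 1.683°), δ = 2088.5/6371 = 0.327814 rad, θ = 72.7° → φ = 61.332°, λ = 41.534°.
Leg 2: from (61.332°, 41.534°), δ = 1912/6371 = 0.300110 rad, θ = 124° → φ = 49.367°, λ = 63.642°.
Leg 3: from (49.367°, 63.642°), δ = 2412.4/6371 = 0.378653 rad, θ = 336.9° → φ = 67.906°, λ = 40.961°.

latitude 67.906°, longitude 40.961°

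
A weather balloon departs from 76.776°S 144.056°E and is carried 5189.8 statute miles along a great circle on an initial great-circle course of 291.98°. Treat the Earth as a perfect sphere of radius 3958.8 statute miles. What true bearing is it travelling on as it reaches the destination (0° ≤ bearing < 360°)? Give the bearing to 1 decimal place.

final bearing 347.6°

The arc subtends δ = 5189.8/3958.8 = 1.310953 rad at the centre.
Converting: φ₁ = -1.339994 rad, θ = 5.096012 rad.
Applying the spherical law of cosines for sides, sin φ₂ = sin φ₁ cos δ + cos φ₁ sin δ cos θ = -0.167370, so φ₂ = -9.635°.
Then Δλ = atan2(-0.205010, 0.093997) = -1.140896 rad, from sin θ sin δ cos φ₁ over cos δ − sin φ₁ sin φ₂.
Hence λ₂ = 144.056° + -65.369° = 78.687°.
The forward bearing on arrival equals the back-azimuth from the destination plus 180°.
Back-azimuth from P₂ (-9.6°, 78.7°) to P₁ (-76.8°, 144.1°), with Δλ' = λ₁ − λ₂ = 65.4°: atan2( sin Δλ' cos φ₁ , cos φ₂ sin φ₁ − sin φ₂ cos φ₁ cos Δλ' ) = 167.6°.
Final bearing = (167.6° + 180°) mod 360° = 347.6°.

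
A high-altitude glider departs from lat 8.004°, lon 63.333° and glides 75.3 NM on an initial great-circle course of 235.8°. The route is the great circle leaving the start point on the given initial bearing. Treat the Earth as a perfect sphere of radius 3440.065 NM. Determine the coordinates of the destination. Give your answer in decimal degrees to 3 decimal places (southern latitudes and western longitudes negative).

δ = 75.3/3440.065 = 0.021889 rad (1.2542°).
Start latitude φ₁ = 0.139696 rad; initial bearing θ = 4.115486 rad.
sin φ₂ = sin φ₁ cos δ + cos φ₁ sin δ cos θ = (0.139242)(0.999760) + (0.990258)(0.021887)(-0.562083) = 0.127026
φ₂ = asin(0.127026) = 0.127370 rad = 7.298°.
For the longitude increment, Δλ = atan2( sin θ sin δ cos φ₁, cos δ − sin φ₁ sin φ₂ ) = atan2(-0.017926, 0.982073) = -1.046°.
Hence λ₂ = 63.333° + -1.046° = 62.287°.

latitude 7.298°, longitude 62.287°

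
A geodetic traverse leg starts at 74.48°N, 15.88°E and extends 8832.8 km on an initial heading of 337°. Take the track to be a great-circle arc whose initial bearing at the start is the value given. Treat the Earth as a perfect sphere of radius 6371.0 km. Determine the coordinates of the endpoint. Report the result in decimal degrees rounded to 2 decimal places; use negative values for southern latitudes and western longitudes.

δ = 8832.8/6371 = 1.386407 rad (79.4353°).
Start latitude φ₁ = 1.299921 rad; initial bearing θ = 5.881760 rad.
sin φ₂ = sin φ₁ cos δ + cos φ₁ sin δ cos θ = (0.963537)(0.183346) + (0.267575)(0.983048)(0.920505) = 0.418789
φ₂ = asin(0.418789) = 0.432112 rad = 24.76°.
Then Δλ = atan2(-0.102777, -0.220173) = -2.704853 rad, from sin θ sin δ cos φ₁ over cos δ − sin φ₁ sin φ₂.
Hence λ₂ = 15.88° + -154.98° = -139.10°.

latitude 24.76°, longitude -139.10°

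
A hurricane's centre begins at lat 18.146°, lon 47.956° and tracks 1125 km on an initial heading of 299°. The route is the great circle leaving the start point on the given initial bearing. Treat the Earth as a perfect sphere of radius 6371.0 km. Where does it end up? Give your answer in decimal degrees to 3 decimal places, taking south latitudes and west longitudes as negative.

latitude 22.801°, longitude 38.362°

Central angle δ = d/R = 0.176581 rad.
Start latitude φ₁ = 0.316707 rad; initial bearing θ = 5.218534 rad.
Destination latitude: φ₂ = arcsin( sin φ₁ cos δ + cos φ₁ sin δ cos θ ) = arcsin(0.387525) = 22.801°.
For the longitude increment, Δλ = atan2( sin θ sin δ cos φ₁, cos δ − sin φ₁ sin φ₂ ) = atan2(-0.145999, 0.863759) = -9.594°.
λ₂ = λ₁ + Δλ = 38.362°.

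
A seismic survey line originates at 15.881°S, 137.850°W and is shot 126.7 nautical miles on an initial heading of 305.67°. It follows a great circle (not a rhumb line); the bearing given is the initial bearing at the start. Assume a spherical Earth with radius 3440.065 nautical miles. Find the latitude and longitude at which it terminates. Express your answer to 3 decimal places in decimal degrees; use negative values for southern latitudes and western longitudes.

δ = 126.7/3440.065 = 0.036831 rad (2.1102°).
With φ₁ = -15.881° = -0.277176 rad and θ = 305.67° = 5.334948 rad:
Destination latitude: φ₂ = arcsin( sin φ₁ cos δ + cos φ₁ sin δ cos θ ) = arcsin(-0.252803) = -14.643°.
Δλ = atan2( sin θ sin δ cos φ₁ , cos δ − sin φ₁ sin φ₂ ) = atan2(-0.028772, 0.930145) = -0.030923 rad = -1.772°.
Hence λ₂ = -137.850° + -1.772° = -139.622°.

latitude -14.643°, longitude -139.622°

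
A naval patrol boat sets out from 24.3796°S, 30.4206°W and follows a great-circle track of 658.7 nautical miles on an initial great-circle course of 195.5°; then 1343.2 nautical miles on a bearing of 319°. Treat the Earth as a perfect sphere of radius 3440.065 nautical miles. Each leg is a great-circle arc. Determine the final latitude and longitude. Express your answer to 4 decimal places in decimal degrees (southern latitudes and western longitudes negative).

Apply the spherical direct solution leg by leg, carrying full precision between legs.
Leg 1: from (-24.3796°, -30.4206°), δ = 658.7/3440.065 = 0.191479 rad, θ = 195.5° → φ = -34.9089°, λ = -33.9762°.
Leg 2: from (-34.9089°, -33.9762°), δ = 1343.2/3440.065 = 0.390458 rad, θ = 319° → φ = -17.0758°, λ = -49.1186°.

latitude -17.0758°, longitude -49.1186°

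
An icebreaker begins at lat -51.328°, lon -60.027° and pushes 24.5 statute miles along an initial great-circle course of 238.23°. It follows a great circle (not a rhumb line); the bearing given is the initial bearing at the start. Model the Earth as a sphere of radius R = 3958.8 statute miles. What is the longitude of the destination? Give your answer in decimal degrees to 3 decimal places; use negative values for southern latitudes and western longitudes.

longitude -60.511°

Central angle δ = d/R = 0.006189 rad.
With φ₁ = -51.328° = -0.895843 rad and θ = 238.23° = 4.157898 rad:
Destination latitude: φ₂ = arcsin( sin φ₁ cos δ + cos φ₁ sin δ cos θ ) = arcsin(-0.782757) = -51.514°.
Then Δλ = atan2(-0.003288, 0.388854) = -0.008455 rad, from sin θ sin δ cos φ₁ over cos δ − sin φ₁ sin φ₂.
λ₂ = -60.027° + -0.484° = -60.511°.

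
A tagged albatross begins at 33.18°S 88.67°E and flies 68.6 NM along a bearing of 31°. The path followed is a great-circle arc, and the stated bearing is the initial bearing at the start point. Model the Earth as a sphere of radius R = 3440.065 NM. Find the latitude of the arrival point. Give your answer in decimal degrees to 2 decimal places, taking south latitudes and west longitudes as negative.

latitude -32.20°

The arc subtends δ = 68.6/3440.065 = 0.019941 rad at the centre.
Start latitude φ₁ = -0.579100 rad; initial bearing θ = 0.541052 rad.
Destination latitude: φ₂ = arcsin( sin φ₁ cos δ + cos φ₁ sin δ cos θ ) = arcsin(-0.532857) = -32.20°.
Then Δλ = atan2(0.008595, 0.708184) = 0.012137 rad, from sin θ sin δ cos φ₁ over cos δ − sin φ₁ sin φ₂.
Hence λ₂ = 88.67° + 0.70° = 89.37°.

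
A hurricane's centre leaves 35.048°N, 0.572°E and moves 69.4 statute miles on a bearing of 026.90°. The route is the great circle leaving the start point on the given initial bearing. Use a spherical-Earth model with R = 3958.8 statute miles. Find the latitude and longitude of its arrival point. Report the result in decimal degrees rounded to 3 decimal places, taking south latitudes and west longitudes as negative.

latitude 35.942°, longitude 1.133°

The arc subtends δ = 69.4/3958.8 = 0.017531 rad at the centre.
Converting: φ₁ = 0.611703 rad, θ = 0.469494 rad.
Applying the spherical law of cosines for sides, sin φ₂ = sin φ₁ cos δ + cos φ₁ sin δ cos θ = 0.586972, so φ₂ = 35.942°.
For the longitude increment, Δλ = atan2( sin θ sin δ cos φ₁, cos δ − sin φ₁ sin φ₂ ) = atan2(0.006493, 0.662770) = 0.561°.
λ₂ = 0.572° + 0.561° = 1.133°.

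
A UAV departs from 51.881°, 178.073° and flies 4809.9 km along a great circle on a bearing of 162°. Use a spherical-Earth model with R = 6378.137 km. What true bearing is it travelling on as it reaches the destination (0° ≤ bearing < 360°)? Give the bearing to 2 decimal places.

final bearing 168.84°

δ = 4809.9/6378.137 = 0.754123 rad (43.2081°).
Converting: φ₁ = 0.905494 rad, θ = 2.827433 rad.
Applying the spherical law of cosines for sides, sin φ₂ = sin φ₁ cos δ + cos φ₁ sin δ cos θ = 0.171479, so φ₂ = 9.874°.
For the longitude increment, Δλ = atan2( sin θ sin δ cos φ₁, cos δ − sin φ₁ sin φ₂ ) = atan2(0.130600, 0.593965) = 12.401°.
λ₂ = 178.073° + 12.401° = 190.474°, normalized to (−180°, 180°] → -169.526°.
The forward bearing on arrival equals the back-azimuth from the destination plus 180°.
Back-azimuth from P₂ (9.87°, -169.53°) to P₁ (51.88°, 178.07°), with Δλ' = λ₁ − λ₂ = 347.60°: atan2( sin Δλ' cos φ₁ , cos φ₂ sin φ₁ − sin φ₂ cos φ₁ cos Δλ' ) = 348.84°.
Final bearing = (348.84° + 180°) mod 360° = 168.84°.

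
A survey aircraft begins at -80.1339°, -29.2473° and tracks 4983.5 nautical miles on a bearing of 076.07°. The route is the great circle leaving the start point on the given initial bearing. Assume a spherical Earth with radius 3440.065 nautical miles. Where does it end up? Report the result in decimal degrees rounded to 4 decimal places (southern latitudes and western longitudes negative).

The arc subtends δ = 4983.5/3440.065 = 1.448664 rad at the centre.
With φ₁ = -80.1339° = -1.398600 rad and θ = 76.07° = 1.327672 rad:
Applying the spherical law of cosines for sides, sin φ₂ = sin φ₁ cos δ + cos φ₁ sin δ cos θ = -0.079085, so φ₂ = -4.5360°.
Δλ = atan2( sin θ sin δ cos φ₁ , cos δ − sin φ₁ sin φ₂ ) = atan2(0.165068, 0.043913) = 1.310787 rad = 75.1026°.
λ₂ = λ₁ + Δλ = 45.8553°.

latitude -4.5360°, longitude 45.8553°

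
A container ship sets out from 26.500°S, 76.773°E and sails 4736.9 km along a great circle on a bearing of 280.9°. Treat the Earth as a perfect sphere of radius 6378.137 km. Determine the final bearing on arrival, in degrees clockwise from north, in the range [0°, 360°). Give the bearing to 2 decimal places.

final bearing 295.88°

Central angle δ = d/R = 0.742678 rad.
With φ₁ = -26.500° = -0.462512 rad and θ = 280.9° = 4.902630 rad:
Destination latitude: φ₂ = arcsin( sin φ₁ cos δ + cos φ₁ sin δ cos θ ) = arcsin(-0.214254) = -12.372°.
For the longitude increment, Δλ = atan2( sin θ sin δ cos φ₁, cos δ − sin φ₁ sin φ₂ ) = atan2(-0.594292, 0.641061) = -42.832°.
Hence λ₂ = 76.773° + -42.832° = 33.941°.
The forward bearing on arrival equals the back-azimuth from the destination plus 180°.
Back-azimuth from P₂ (-12.37°, 33.94°) to P₁ (-26.50°, 76.77°), with Δλ' = λ₁ − λ₂ = 42.83°: atan2( sin Δλ' cos φ₁ , cos φ₂ sin φ₁ − sin φ₂ cos φ₁ cos Δλ' ) = 115.88°.
Final bearing = (115.88° + 180°) mod 360° = 295.88°.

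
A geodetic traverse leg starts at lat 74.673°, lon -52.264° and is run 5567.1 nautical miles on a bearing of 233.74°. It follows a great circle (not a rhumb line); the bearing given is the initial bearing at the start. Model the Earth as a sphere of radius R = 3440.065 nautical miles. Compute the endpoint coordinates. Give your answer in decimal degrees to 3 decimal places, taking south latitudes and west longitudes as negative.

Central angle δ = d/R = 1.618312 rad.
Converting: φ₁ = 1.303290 rad, θ = 4.079533 rad.
Destination latitude: φ₂ = arcsin( sin φ₁ cos δ + cos φ₁ sin δ cos θ ) = arcsin(-0.201969) = -11.652°.
Then Δλ = atan2(-0.212898, 0.147287) = -0.965580 rad, from sin θ sin δ cos φ₁ over cos δ − sin φ₁ sin φ₂.
λ₂ = -52.264° + -55.324° = -107.588°.

latitude -11.652°, longitude -107.588°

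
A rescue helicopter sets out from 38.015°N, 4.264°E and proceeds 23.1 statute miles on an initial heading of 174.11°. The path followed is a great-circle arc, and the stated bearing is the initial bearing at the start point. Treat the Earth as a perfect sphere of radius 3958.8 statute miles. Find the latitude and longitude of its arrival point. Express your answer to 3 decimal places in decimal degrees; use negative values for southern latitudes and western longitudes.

latitude 37.682°, longitude 4.307°

The arc subtends δ = 23.1/3958.8 = 0.005835 rad at the centre.
Converting: φ₁ = 0.663487 rad, θ = 3.038793 rad.
Destination latitude: φ₂ = arcsin( sin φ₁ cos δ + cos φ₁ sin δ cos θ ) = arcsin(0.611284) = 37.682°.
Δλ = atan2( sin θ sin δ cos φ₁ , cos δ − sin φ₁ sin φ₂ ) = atan2(0.000472, 0.623513) = 0.000757 rad = 0.043°.
λ₂ = λ₁ + Δλ = 4.307°.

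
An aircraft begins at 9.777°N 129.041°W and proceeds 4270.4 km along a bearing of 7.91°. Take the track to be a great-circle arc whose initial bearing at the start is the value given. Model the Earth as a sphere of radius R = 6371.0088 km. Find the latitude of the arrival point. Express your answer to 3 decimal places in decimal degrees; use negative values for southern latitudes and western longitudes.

δ = 4270.4/6371.0088 = 0.670286 rad (38.4046°).
With φ₁ = 9.777° = 0.170641 rad and θ = 7.91° = 0.138056 rad:
sin φ₂ = sin φ₁ cos δ + cos φ₁ sin δ cos θ = (0.169814)(0.783644) + (0.985476)(0.621210)(0.990485) = 0.739437
φ₂ = asin(0.739437) = 0.832234 rad = 47.683°.
Then Δλ = atan2(0.084248, 0.658077) = 0.127328 rad, from sin θ sin δ cos φ₁ over cos δ − sin φ₁ sin φ₂.
λ₂ = -129.041° + 7.295° = -121.746°.

latitude 47.683°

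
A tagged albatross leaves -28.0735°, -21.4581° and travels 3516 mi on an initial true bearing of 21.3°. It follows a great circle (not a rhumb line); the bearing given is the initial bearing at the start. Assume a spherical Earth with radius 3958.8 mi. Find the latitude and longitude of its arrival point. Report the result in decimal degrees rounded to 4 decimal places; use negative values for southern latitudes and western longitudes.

latitude 19.9360°, longitude -4.0116°

Central angle δ = d/R = 0.888148 rad.
Converting: φ₁ = -0.489975 rad, θ = 0.371755 rad.
sin φ₂ = sin φ₁ cos δ + cos φ₁ sin δ cos θ = (-0.470604)(0.630850) + (0.882345)(0.775905)(0.931691) = 0.340970
φ₂ = asin(0.340970) = 0.347948 rad = 19.9360°.
Δλ = atan2( sin θ sin δ cos φ₁ , cos δ − sin φ₁ sin φ₂ ) = atan2(0.248687, 0.791312) = 0.304499 rad = 17.4465°.
λ₂ = λ₁ + Δλ = -4.0116°.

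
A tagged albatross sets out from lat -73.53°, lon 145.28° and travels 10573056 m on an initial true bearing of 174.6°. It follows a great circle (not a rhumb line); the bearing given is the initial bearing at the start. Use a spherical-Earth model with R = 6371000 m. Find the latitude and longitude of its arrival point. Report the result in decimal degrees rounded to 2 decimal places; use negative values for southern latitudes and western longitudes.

latitude -11.31°, longitude -40.21°

δ = 10573056/6371000 = 1.659560 rad (95.0858°).
Converting: φ₁ = -1.283341 rad, θ = 3.047345 rad.
Applying the spherical law of cosines for sides, sin φ₂ = sin φ₁ cos δ + cos φ₁ sin δ cos θ = -0.196134, so φ₂ = -11.31°.
For the longitude increment, Δλ = atan2( sin θ sin δ cos φ₁, cos δ − sin φ₁ sin φ₂ ) = atan2(0.026576, -0.276733) = 174.51°.
λ₂ = 145.28° + 174.51° = 319.79°, normalized to (−180°, 180°] → -40.21°.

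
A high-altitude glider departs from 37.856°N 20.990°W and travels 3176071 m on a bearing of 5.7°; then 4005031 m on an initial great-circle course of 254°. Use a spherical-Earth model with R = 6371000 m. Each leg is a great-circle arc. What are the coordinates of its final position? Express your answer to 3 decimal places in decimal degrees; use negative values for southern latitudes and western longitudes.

Apply the spherical direct solution leg by leg, carrying full precision between legs.
Leg 1: from (37.856°, -20.990°), δ = 3176071/6371000 = 0.498520 rad, θ = 5.7° → φ = 66.153°, λ = -14.245°.
Leg 2: from (66.153°, -14.245°), δ = 4005031/6371000 = 0.628635 rad, θ = 254° → φ = 42.396°, λ = -64.189°.

latitude 42.396°, longitude -64.189°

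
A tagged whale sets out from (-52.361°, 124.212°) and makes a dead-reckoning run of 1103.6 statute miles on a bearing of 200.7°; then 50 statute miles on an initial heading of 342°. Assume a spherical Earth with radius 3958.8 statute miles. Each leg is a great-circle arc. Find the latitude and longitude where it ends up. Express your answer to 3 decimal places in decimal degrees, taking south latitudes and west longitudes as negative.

latitude -66.019°, longitude 109.422°

Apply the spherical direct solution leg by leg, carrying full precision between legs.
Leg 1: from (-52.361°, 124.212°), δ = 1103.6/3958.8 = 0.278771 rad, θ = 200.7° → φ = -66.708°, λ = 109.972°.
Leg 2: from (-66.708°, 109.972°), δ = 50/3958.8 = 0.012630 rad, θ = 342° → φ = -66.019°, λ = 109.422°.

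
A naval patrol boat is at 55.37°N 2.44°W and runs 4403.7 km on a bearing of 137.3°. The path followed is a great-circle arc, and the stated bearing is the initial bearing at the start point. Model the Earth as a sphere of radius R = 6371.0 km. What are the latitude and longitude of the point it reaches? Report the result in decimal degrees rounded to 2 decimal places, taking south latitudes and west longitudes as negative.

Angular distance δ = d/R = 4403.7 / 6371 = 0.691210 rad.
Start latitude φ₁ = 0.966389 rad; initial bearing θ = 2.396337 rad.
Destination latitude: φ₂ = arcsin( sin φ₁ cos δ + cos φ₁ sin δ cos θ ) = arcsin(0.367748) = 21.58°.
Δλ = atan2( sin θ sin δ cos φ₁ , cos δ − sin φ₁ sin φ₂ ) = atan2(0.245669, 0.467878) = 0.483502 rad = 27.70°.
λ₂ = λ₁ + Δλ = 25.26°.

latitude 21.58°, longitude 25.26°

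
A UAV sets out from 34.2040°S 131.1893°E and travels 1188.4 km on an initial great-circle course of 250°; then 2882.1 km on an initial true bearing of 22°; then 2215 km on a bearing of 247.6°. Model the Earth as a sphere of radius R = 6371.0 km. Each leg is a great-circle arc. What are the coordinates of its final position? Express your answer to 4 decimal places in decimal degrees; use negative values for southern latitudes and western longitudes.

Apply the spherical direct solution leg by leg, carrying full precision between legs.
Leg 1: from (-34.2040°, 131.1893°), δ = 1188.4/6371 = 0.186533 rad, θ = 250° → φ = -37.2179°, λ = 118.5486°.
Leg 2: from (-37.2179°, 118.5486°), δ = 2882.1/6371 = 0.452378 rad, θ = 22° → φ = -12.7835°, λ = 128.2146°.
Leg 3: from (-12.7835°, 128.2146°), δ = 2215/6371 = 0.347669 rad, θ = 247.6° → φ = -19.5509°, λ = 108.6863°.

latitude -19.5509°, longitude 108.6863°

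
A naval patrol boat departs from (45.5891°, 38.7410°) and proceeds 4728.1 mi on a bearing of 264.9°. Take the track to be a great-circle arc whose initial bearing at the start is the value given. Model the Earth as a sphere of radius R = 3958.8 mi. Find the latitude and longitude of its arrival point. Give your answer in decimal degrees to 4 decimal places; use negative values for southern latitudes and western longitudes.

latitude 11.8159°, longitude -32.4039°

δ = 4728.1/3958.8 = 1.194327 rad (68.4299°).
Converting: φ₁ = 0.795680 rad, θ = 4.623377 rad.
Destination latitude: φ₂ = arcsin( sin φ₁ cos δ + cos φ₁ sin δ cos θ ) = arcsin(0.204768) = 11.8159°.
Then Δλ = atan2(-0.648215, 0.221366) = -1.241713 rad, from sin θ sin δ cos φ₁ over cos δ − sin φ₁ sin φ₂.
λ₂ = λ₁ + Δλ = -32.4039°.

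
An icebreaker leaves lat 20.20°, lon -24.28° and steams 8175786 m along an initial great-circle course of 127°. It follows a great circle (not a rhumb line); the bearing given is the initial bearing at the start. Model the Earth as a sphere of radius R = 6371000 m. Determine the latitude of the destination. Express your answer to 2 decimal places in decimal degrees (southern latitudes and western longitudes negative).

latitude -26.34°

Central angle δ = d/R = 1.283281 rad.
With φ₁ = 20.20° = 0.352557 rad and θ = 127° = 2.216568 rad:
Destination latitude: φ₂ = arcsin( sin φ₁ cos δ + cos φ₁ sin δ cos θ ) = arcsin(-0.443699) = -26.34°.
For the longitude increment, Δλ = atan2( sin θ sin δ cos φ₁, cos δ − sin φ₁ sin φ₂ ) = atan2(0.718747, 0.436778) = 58.71°.
Hence λ₂ = -24.28° + 58.71° = 34.43°.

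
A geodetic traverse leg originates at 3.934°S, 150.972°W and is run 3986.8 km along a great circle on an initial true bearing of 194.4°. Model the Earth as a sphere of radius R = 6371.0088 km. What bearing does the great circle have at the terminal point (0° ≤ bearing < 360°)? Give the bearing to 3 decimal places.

δ = 3986.8/6371.0088 = 0.625772 rad (35.8541°).
Start latitude φ₁ = -0.068661 rad; initial bearing θ = 3.392920 rad.
Applying the spherical law of cosines for sides, sin φ₂ = sin φ₁ cos δ + cos φ₁ sin δ cos θ = -0.621592, so φ₂ = -38.432°.
Then Δλ = atan2(-0.145320, 0.767865) = -0.187040 rad, from sin θ sin δ cos φ₁ over cos δ − sin φ₁ sin φ₂.
Hence λ₂ = -150.972° + -10.717° = -161.689°.
The forward bearing on arrival equals the back-azimuth from the destination plus 180°.
Back-azimuth from P₂ (-38.432°, -161.689°) to P₁ (-3.934°, -150.972°), with Δλ' = λ₁ − λ₂ = 10.717°: atan2( sin Δλ' cos φ₁ , cos φ₂ sin φ₁ − sin φ₂ cos φ₁ cos Δλ' ) = 18.465°.
Final bearing = (18.465° + 180°) mod 360° = 198.465°.

final bearing 198.465°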